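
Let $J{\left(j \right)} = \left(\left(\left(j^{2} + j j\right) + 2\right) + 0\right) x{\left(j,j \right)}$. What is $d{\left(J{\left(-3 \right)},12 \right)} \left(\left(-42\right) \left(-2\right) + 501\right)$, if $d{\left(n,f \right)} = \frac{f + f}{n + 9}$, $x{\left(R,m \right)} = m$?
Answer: $- \frac{4680}{17} \approx -275.29$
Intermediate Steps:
$J{\left(j \right)} = j \left(2 + 2 j^{2}\right)$ ($J{\left(j \right)} = \left(\left(\left(j^{2} + j j\right) + 2\right) + 0\right) j = \left(\left(\left(j^{2} + j^{2}\right) + 2\right) + 0\right) j = \left(\left(2 j^{2} + 2\right) + 0\right) j = \left(\left(2 + 2 j^{2}\right) + 0\right) j = \left(2 + 2 j^{2}\right) j = j \left(2 + 2 j^{2}\right)$)
$d{\left(n,f \right)} = \frac{2 f}{9 + n}$
$d{\left(J{\left(-3 \right)},12 \right)} \left(\left(-42\right) \left(-2\right) + 501\right) = 2 \cdot 12 \frac{1}{9 + 2 \left(-3\right) \left(1 + \left(-3\right)^{2}\right)} \left(\left(-42\right) \left(-2\right) + 501\right) = 2 \cdot 12 \frac{1}{9 + 2 \left(-3\right) \left(1 + 9\right)} \left(84 + 501\right) = 2 \cdot 12 \frac{1}{9 + 2 \left(-3\right) 10} \cdot 585 = 2 \cdot 12 \frac{1}{9 - 60} \cdot 585 = 2 \cdot 12 \frac{1}{-51} \cdot 585 = 2 \cdot 12 \left(- \frac{1}{51}\right) 585 = \left(- \frac{8}{17}\right) 585 = - \frac{4680}{17}$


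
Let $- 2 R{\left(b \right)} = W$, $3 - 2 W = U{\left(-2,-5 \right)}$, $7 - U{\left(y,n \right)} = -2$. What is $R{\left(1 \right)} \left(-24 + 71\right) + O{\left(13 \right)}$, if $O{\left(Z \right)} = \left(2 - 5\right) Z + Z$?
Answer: $\frac{89}{2} \approx 44.5$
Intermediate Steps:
$U{\left(y,n \right)} = 9$ ($U{\left(y,n \right)} = 7 - -2 = 7 + 2 = 9$)
$W = -3$ ($W = \frac{3}{2} - \frac{9}{2} = -3$)
$O{\left(Z \right)} = - 2 Z$ ($O{\left(Z \right)} = - 3 Z + Z = - 2 Z$)
$R{\left(b \right)} = \frac{3}{2}$ ($R{\left(b \right)} = \left(- \frac{1}{2}\right) \left(-3\right) = \frac{3}{2}$)
$R{\left(1 \right)} \left(-24 + 71\right) + O{\left(13 \right)} = \frac{3 \left(-24 + 71\right)}{2} - 26 = \frac{3}{2} \cdot 47 - 26 = \frac{141}{2} - 26 = \frac{89}{2}$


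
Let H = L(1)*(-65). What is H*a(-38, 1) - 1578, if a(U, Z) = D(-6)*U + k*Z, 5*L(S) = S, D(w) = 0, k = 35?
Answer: -2033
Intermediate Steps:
L(S) = S/5
a(U, Z) = 35*Z (a(U, Z) = 0*U + 35*Z = 0 + 35*Z = 35*Z)
H = -13 (H = ((⅕)*1)*(-65) = (⅕)*(-65) = -13)
H*a(-38, 1) - 1578 = -455 - 1578 = -2033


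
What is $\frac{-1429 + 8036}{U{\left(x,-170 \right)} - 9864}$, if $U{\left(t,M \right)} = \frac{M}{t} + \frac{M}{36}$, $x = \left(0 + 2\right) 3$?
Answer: $- \frac{118926}{178147} \approx -0.66757$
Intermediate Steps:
$x = 6$ ($x = 2 \cdot 3 = 6$)
$U{\left(t,M \right)} = \frac{M}{36} + \frac{M}{t}$ ($U{\left(t,M \right)} = \frac{M}{t} + M \frac{1}{36} = \frac{M}{t} + \frac{M}{36} = \frac{M}{36} + \frac{M}{t}$)
$\frac{-1429 + 8036}{U{\left(x,-170 \right)} - 9864} = \frac{-1429 + 8036}{\left(\frac{1}{36} \left(-170\right) - \frac{170}{6}\right) - 9864} = \frac{6607}{\left(- \frac{85}{18} - \frac{85}{3}\right) - 9864} = \frac{6607}{- \frac{595}{18} - 9864} = \frac{6607}{- \frac{178147}{18}} = 6607 \left(- \frac{18}{178147}\right) = - \frac{118926}{178147}$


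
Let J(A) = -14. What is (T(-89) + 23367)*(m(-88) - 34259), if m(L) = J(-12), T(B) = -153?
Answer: -795613422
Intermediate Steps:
m(L) = -14
(T(-89) + 23367)*(m(-88) - 34259) = (-153 + 23367)*(-14 - 34259) = 23214*(-34273) = -795613422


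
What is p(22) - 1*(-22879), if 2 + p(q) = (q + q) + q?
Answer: 22943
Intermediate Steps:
p(q) = -2 + 3*q (p(q) = -2 + ((q + q) + q) = -2 + (2*q + q) = -2 + 3*q)
p(22) - 1*(-22879) = (-2 + 3*22) - 1*(-22879) = (-2 + 66) + 22879 = 64 + 22879 = 22943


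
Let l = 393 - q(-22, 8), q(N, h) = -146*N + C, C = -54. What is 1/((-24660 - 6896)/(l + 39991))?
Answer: -2659/2254 ≈ -1.1797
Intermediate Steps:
q(N, h) = -54 - 146*N (q(N, h) = -146*N - 54 = -54 - 146*N)
l = -2765 (l = 393 - (-54 - 146*(-22)) = 393 - (-54 + 3212) = 393 - 1*3158 = 393 - 3158 = -2765)
1/((-24660 - 6896)/(l + 39991)) = 1/((-24660 - 6896)/(-2765 + 39991)) = 1/(-31556/37226) = 1/(-31556*1/37226) = 1/(-2254/2659) = -2659/2254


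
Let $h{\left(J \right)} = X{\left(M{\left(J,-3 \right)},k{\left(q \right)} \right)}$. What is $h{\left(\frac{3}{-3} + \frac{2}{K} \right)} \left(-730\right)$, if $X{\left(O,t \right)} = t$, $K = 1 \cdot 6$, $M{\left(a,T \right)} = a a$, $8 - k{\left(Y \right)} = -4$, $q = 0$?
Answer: $-8760$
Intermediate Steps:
$k{\left(Y \right)} = 12$ ($k{\left(Y \right)} = 8 - -4 = 8 + 4 = 12$)
$M{\left(a,T \right)} = a^{2}$
$K = 6$
$h{\left(J \right)} = 12$
$h{\left(\frac{3}{-3} + \frac{2}{K} \right)} \left(-730\right) = 12 \left(-730\right) = -8760$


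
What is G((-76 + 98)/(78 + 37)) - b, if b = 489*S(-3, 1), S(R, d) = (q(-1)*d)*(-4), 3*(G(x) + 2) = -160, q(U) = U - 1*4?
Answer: -29506/3 ≈ -9835.3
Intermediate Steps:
q(U) = -4 + U (q(U) = U - 4 = -4 + U)
G(x) = -166/3 (G(x) = -2 + (⅓)*(-160) = -2 - 160/3 = -166/3)
S(R, d) = 20*d (S(R, d) = ((-4 - 1)*d)*(-4) = -5*d*(-4) = 20*d)
b = 9780 (b = 489*(20*1) = 489*20 = 9780)
G((-76 + 98)/(78 + 37)) - b = -166/3 - 1*9780 = -166/3 - 9780 = -29506/3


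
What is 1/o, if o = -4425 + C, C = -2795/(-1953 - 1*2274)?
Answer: -4227/18701680 ≈ -0.00022602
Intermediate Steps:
C = 2795/4227 (C = -2795/(-1953 - 2274) = -2795/(-4227) = -2795*(-1/4227) = 2795/4227 ≈ 0.66123)
o = -18701680/4227 (o = -4425 + 2795/4227 = -18701680/4227 ≈ -4424.3)
1/o = 1/(-18701680/4227) = -4227/18701680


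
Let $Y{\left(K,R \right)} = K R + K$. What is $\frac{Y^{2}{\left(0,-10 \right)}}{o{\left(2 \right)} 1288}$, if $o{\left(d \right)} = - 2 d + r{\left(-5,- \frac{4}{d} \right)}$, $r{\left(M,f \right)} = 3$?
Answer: $0$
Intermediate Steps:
$Y{\left(K,R \right)} = K + K R$
$o{\left(d \right)} = 3 - 2 d$ ($o{\left(d \right)} = - 2 d + 3 = 3 - 2 d$)
$\frac{Y^{2}{\left(0,-10 \right)}}{o{\left(2 \right)} 1288} = \frac{\left(0 \left(1 - 10\right)\right)^{2}}{\left(3 - 4\right) 1288} = \frac{\left(0 \left(-9\right)\right)^{2}}{\left(3 - 4\right) 1288} = \frac{0^{2}}{\left(-1\right) 1288} = \frac{0}{-1288} = 0 \left(- \frac{1}{1288}\right) = 0$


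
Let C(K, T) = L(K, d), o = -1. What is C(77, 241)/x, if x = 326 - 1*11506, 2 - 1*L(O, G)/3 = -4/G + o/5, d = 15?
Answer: -37/55900 ≈ -0.00066190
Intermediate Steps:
L(O, G) = 33/5 + 12/G (L(O, G) = 6 - 3*(-4/G - 1/5) = 6 - 3*(-4/G - 1*⅕) = 6 - 3*(-4/G - ⅕) = 6 - 3*(-⅕ - 4/G) = 6 + (⅗ + 12/G) = 33/5 + 12/G)
C(K, T) = 37/5 (C(K, T) = 33/5 + 12/15 = 33/5 + 12*(1/15) = 33/5 + ⅘ = 37/5)
x = -11180 (x = 326 - 11506 = -11180)
C(77, 241)/x = (37/5)/(-11180) = (37/5)*(-1/11180) = -37/55900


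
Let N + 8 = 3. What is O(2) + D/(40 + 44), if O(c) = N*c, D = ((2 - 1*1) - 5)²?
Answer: -206/21 ≈ -9.8095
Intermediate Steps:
D = 16 (D = ((2 - 1) - 5)² = (1 - 5)² = (-4)² = 16)
N = -5 (N = -8 + 3 = -5)
O(c) = -5*c
O(2) + D/(40 + 44) = -5*2 + 16/(40 + 44) = -10 + 16/84 = -10 + 16*(1/84) = -10 + 4/21 = -206/21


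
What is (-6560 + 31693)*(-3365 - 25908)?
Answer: -735718309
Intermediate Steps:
(-6560 + 31693)*(-3365 - 25908) = 25133*(-29273) = -735718309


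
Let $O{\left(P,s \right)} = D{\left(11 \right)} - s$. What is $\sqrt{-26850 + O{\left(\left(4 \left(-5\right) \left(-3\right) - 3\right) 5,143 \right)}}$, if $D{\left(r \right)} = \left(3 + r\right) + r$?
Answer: $2 i \sqrt{6742} \approx 164.22 i$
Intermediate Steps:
$D{\left(r \right)} = 3 + 2 r$
$O{\left(P,s \right)} = 25 - s$ ($O{\left(P,s \right)} = \left(3 + 2 \cdot 11\right) - s = \left(3 + 22\right) - s = 25 - s$)
$\sqrt{-26850 + O{\left(\left(4 \left(-5\right) \left(-3\right) - 3\right) 5,143 \right)}} = \sqrt{-26850 + \left(25 - 143\right)} = \sqrt{-26850 - 118} = \sqrt{-26968} = 2 i \sqrt{6742}$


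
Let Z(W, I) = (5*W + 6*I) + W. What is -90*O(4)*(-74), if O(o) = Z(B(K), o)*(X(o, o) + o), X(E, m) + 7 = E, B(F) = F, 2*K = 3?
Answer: 219780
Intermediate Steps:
K = 3/2 (K = (½)*3 = 3/2 ≈ 1.5000)
X(E, m) = -7 + E
Z(W, I) = 6*I + 6*W
O(o) = (-7 + 2*o)*(9 + 6*o) (O(o) = (6*o + 6*(3/2))*((-7 + o) + o) = (6*o + 9)*(-7 + 2*o) = (9 + 6*o)*(-7 + 2*o) = (-7 + 2*o)*(9 + 6*o))
-90*O(4)*(-74) = -90*(-63 - 24*4 + 12*4²)*(-74) = -90*(-63 - 96 + 12*16)*(-74) = -90*(-63 - 96 + 192)*(-74) = -90*33*(-74) = -2970*(-74) = 219780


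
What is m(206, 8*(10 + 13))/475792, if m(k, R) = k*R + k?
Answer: 19055/237896 ≈ 0.080098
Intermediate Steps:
m(k, R) = k + R*k (m(k, R) = R*k + k = k + R*k)
m(206, 8*(10 + 13))/475792 = (206*(1 + 8*(10 + 13)))/475792 = (206*(1 + 8*23))*(1/475792) = (206*(1 + 184))*(1/475792) = (206*185)*(1/475792) = 38110*(1/475792) = 19055/237896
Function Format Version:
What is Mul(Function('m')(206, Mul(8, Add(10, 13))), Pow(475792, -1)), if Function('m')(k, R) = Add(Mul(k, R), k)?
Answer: Rational(19055, 237896) ≈ 0.080098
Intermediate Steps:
Function('m')(k, R) = Add(k, Mul(R, k)) (Function('m')(k, R) = Add(Mul(R, k), k) = Add(k, Mul(R, k)))
Mul(Function('m')(206, Mul(8, Add(10, 13))), Pow(475792, -1)) = Mul(Mul(206, Add(1, Mul(8, Add(10, 13)))), Pow(475792, -1)) = Mul(Mul(206, Add(1, Mul(8, 23))), Rational(1, 475792)) = Mul(Mul(206, Add(1, 184)), Rational(1, 475792)) = Mul(Mul(206, 185), Rational(1, 475792)) = Mul(38110, Rational(1, 475792)) = Rational(19055, 237896)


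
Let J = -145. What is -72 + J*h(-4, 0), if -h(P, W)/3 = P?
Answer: -1812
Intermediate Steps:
h(P, W) = -3*P
-72 + J*h(-4, 0) = -72 - (-435)*(-4) = -72 - 145*12 = -72 - 1740 = -1812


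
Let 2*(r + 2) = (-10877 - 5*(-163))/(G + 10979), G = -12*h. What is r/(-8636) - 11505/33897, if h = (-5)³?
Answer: -412953904029/1217677908556 ≈ -0.33913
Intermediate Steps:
h = -125
G = 1500 (G = -12*(-125) = 1500)
r = -29989/12479 (r = -2 + ((-10877 - 5*(-163))/(1500 + 10979))/2 = -2 + ((-10877 + 815)/12479)/2 = -2 + (-10062*1/12479)/2 = -2 + (½)*(-10062/12479) = -2 - 5031/12479 = -29989/12479 ≈ -2.4032)
r/(-8636) - 11505/33897 = -29989/12479/(-8636) - 11505/33897 = -29989/12479*(-1/8636) - 11505*1/33897 = 29989/107768644 - 3835/11299 = -412953904029/1217677908556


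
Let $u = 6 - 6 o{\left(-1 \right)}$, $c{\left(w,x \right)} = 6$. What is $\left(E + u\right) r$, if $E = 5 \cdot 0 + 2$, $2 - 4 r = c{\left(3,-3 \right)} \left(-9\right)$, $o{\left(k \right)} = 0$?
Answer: $112$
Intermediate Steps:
$u = 6$ ($u = 6 - 0 = 6 + 0 = 6$)
$r = 14$ ($r = \frac{1}{2} - \frac{6 \left(-9\right)}{4} = \frac{1}{2} - - \frac{27}{2} = \frac{1}{2} + \frac{27}{2} = 14$)
$E = 2$ ($E = 0 + 2 = 2$)
$\left(E + u\right) r = \left(2 + 6\right) 14 = 8 \cdot 14 = 112$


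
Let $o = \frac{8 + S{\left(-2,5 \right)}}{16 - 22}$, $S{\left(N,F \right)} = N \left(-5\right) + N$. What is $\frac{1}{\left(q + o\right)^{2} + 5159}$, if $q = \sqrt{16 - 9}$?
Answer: $\frac{209511}{1083815618} + \frac{108 \sqrt{7}}{541907809} \approx 0.00019384$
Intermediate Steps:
$S{\left(N,F \right)} = - 4 N$ ($S{\left(N,F \right)} = - 5 N + N = - 4 N$)
$q = \sqrt{7} \approx 2.6458$
$o = - \frac{8}{3}$ ($o = \frac{8 - -8}{16 - 22} = \frac{8 + 8}{-6} = 16 \left(- \frac{1}{6}\right) = - \frac{8}{3} \approx -2.6667$)
$\frac{1}{\left(q + o\right)^{2} + 5159} = \frac{1}{\left(\sqrt{7} - \frac{8}{3}\right)^{2} + 5159} = \frac{1}{\left(- \frac{8}{3} + \sqrt{7}\right)^{2} + 5159} = \frac{1}{5159 + \left(- \frac{8}{3} + \sqrt{7}\right)^{2}}$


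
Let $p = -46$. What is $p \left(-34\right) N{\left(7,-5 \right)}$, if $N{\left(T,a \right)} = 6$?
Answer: $9384$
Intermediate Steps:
$p \left(-34\right) N{\left(7,-5 \right)} = \left(-46\right) \left(-34\right) 6 = 1564 \cdot 6 = 9384$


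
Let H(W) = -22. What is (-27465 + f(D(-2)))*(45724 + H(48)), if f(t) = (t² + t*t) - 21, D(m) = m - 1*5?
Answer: -1251686376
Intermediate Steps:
D(m) = -5 + m (D(m) = m - 5 = -5 + m)
f(t) = -21 + 2*t² (f(t) = (t² + t²) - 21 = 2*t² - 21 = -21 + 2*t²)
(-27465 + f(D(-2)))*(45724 + H(48)) = (-27465 + (-21 + 2*(-5 - 2)²))*(45724 - 22) = (-27465 + (-21 + 2*(-7)²))*45702 = (-27465 + (-21 + 2*49))*45702 = (-27465 + (-21 + 98))*45702 = (-27465 + 77)*45702 = -27388*45702 = -1251686376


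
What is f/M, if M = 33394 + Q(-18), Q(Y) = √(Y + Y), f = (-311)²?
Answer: 1614950537/557579636 - 290163*I/557579636 ≈ 2.8964 - 0.0005204*I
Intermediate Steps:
f = 96721
Q(Y) = √2*√Y (Q(Y) = √(2*Y) = √2*√Y)
M = 33394 + 6*I (M = 33394 + √2*√(-18) = 33394 + √2*(3*I*√2) = 33394 + 6*I ≈ 33394.0 + 6.0*I)
f/M = 96721/(33394 + 6*I) = 96721*((33394 - 6*I)/1115159272) = 96721*(33394 - 6*I)/1115159272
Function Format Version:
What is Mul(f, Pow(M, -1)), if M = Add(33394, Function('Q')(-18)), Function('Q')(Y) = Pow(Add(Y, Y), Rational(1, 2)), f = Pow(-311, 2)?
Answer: Add(Rational(1614950537, 557579636), Mul(Rational(-290163, 557579636), I)) ≈ Add(2.8964, Mul(-0.00052040, I))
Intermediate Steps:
f = 96721
Function('Q')(Y) = Mul(Pow(2, Rational(1, 2)), Pow(Y, Rational(1, 2))) (Function('Q')(Y) = Pow(Mul(2, Y), Rational(1, 2)) = Mul(Pow(2, Rational(1, 2)), Pow(Y, Rational(1, 2))))
M = Add(33394, Mul(6, I)) (M = Add(33394, Mul(Pow(2, Rational(1, 2)), Pow(-18, Rational(1, 2)))) = Add(33394, Mul(Pow(2, Rational(1, 2)), Mul(3, I, Pow(2, Rational(1, 2))))) = Add(33394, Mul(6, I)) ≈ Add(33394., Mul(6.0000, I)))
Mul(f, Pow(M, -1)) = Mul(96721, Pow(Add(33394, Mul(6, I)), -1)) = Mul(96721, Mul(Rational(1, 1115159272), Add(33394, Mul(-6, I)))) = Mul(Rational(96721, 1115159272), Add(33394, Mul(-6, I)))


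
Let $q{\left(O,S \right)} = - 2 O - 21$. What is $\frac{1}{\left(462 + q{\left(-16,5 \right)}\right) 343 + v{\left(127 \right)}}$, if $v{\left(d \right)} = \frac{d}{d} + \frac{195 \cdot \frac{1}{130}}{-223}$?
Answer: $\frac{446}{72359037} \approx 6.1637 \cdot 10^{-6}$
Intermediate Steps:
$q{\left(O,S \right)} = -21 - 2 O$
$v{\left(d \right)} = \frac{443}{446}$ ($v{\left(d \right)} = 1 + 195 \cdot \frac{1}{130} \left(- \frac{1}{223}\right) = 1 + \frac{3}{2} \left(- \frac{1}{223}\right) = 1 - \frac{3}{446} = \frac{443}{446}$)
$\frac{1}{\left(462 + q{\left(-16,5 \right)}\right) 343 + v{\left(127 \right)}} = \frac{1}{\left(462 - -11\right) 343 + \frac{443}{446}} = \frac{1}{\left(462 + \left(-21 + 32\right)\right) 343 + \frac{443}{446}} = \frac{1}{\left(462 + 11\right) 343 + \frac{443}{446}} = \frac{1}{473 \cdot 343 + \frac{443}{446}} = \frac{1}{162239 + \frac{443}{446}} = \frac{1}{\frac{72359037}{446}} = \frac{446}{72359037}$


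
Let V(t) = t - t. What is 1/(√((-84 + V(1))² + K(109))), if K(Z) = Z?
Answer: √7165/7165 ≈ 0.011814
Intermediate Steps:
V(t) = 0
1/(√((-84 + V(1))² + K(109))) = 1/(√((-84 + 0)² + 109)) = 1/(√((-84)² + 109)) = 1/(√(7056 + 109)) = 1/(√7165) = √7165/7165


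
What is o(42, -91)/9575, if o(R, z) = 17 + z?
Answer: -74/9575 ≈ -0.0077285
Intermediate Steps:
o(42, -91)/9575 = (17 - 91)/9575 = -74*1/9575 = -74/9575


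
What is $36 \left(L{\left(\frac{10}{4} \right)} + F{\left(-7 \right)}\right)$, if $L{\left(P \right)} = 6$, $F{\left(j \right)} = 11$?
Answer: $612$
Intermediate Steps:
$36 \left(L{\left(\frac{10}{4} \right)} + F{\left(-7 \right)}\right) = 36 \left(6 + 11\right) = 36 \cdot 17 = 612$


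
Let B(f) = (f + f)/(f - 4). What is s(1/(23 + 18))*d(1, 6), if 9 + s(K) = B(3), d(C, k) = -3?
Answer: 45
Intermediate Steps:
B(f) = 2*f/(-4 + f) (B(f) = (2*f)/(-4 + f) = 2*f/(-4 + f))
s(K) = -15 (s(K) = -9 + 2*3/(-4 + 3) = -9 + 2*3/(-1) = -9 + 2*3*(-1) = -9 - 6 = -15)
s(1/(23 + 18))*d(1, 6) = -15*(-3) = 45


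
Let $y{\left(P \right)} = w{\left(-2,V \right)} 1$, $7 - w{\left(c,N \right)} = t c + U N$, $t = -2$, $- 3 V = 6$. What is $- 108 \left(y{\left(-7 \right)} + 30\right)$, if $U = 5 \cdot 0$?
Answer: $-3564$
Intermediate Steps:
$V = -2$ ($V = \left(- \frac{1}{3}\right) 6 = -2$)
$U = 0$
$w{\left(c,N \right)} = 7 + 2 c$ ($w{\left(c,N \right)} = 7 - \left(- 2 c + 0 N\right) = 7 - \left(- 2 c + 0\right) = 7 - - 2 c = 7 + 2 c$)
$y{\left(P \right)} = 3$ ($y{\left(P \right)} = \left(7 + 2 \left(-2\right)\right) 1 = \left(7 - 4\right) 1 = 3 \cdot 1 = 3$)
$- 108 \left(y{\left(-7 \right)} + 30\right) = - 108 \left(3 + 30\right) = \left(-108\right) 33 = -3564$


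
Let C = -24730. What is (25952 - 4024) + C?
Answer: -2802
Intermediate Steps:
(25952 - 4024) + C = (25952 - 4024) - 24730 = 21928 - 24730 = -2802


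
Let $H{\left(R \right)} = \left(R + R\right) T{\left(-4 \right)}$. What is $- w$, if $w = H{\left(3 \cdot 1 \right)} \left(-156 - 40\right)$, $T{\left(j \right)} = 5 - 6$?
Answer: $-1176$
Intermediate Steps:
$T{\left(j \right)} = -1$ ($T{\left(j \right)} = 5 - 6 = -1$)
$H{\left(R \right)} = - 2 R$ ($H{\left(R \right)} = \left(R + R\right) \left(-1\right) = 2 R \left(-1\right) = - 2 R$)
$w = 1176$ ($w = - 2 \cdot 3 \cdot 1 \left(-156 - 40\right) = \left(-2\right) 3 \left(-196\right) = \left(-6\right) \left(-196\right) = 1176$)
$- w = \left(-1\right) 1176 = -1176$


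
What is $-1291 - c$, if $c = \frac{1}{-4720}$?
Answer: $- \frac{6093519}{4720} \approx -1291.0$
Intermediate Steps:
$c = - \frac{1}{4720} \approx -0.00021186$
$-1291 - c = -1291 - - \frac{1}{4720} = -1291 + \frac{1}{4720} = - \frac{6093519}{4720}$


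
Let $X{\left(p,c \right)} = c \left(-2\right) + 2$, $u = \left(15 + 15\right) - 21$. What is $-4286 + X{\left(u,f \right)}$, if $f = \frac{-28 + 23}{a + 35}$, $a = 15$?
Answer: $- \frac{21419}{5} \approx -4283.8$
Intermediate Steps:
$f = - \frac{1}{10}$ ($f = \frac{-28 + 23}{15 + 35} = - \frac{5}{50} = \left(-5\right) \frac{1}{50} = - \frac{1}{10} \approx -0.1$)
$u = 9$ ($u = 30 - 21 = 9$)
$X{\left(p,c \right)} = 2 - 2 c$ ($X{\left(p,c \right)} = - 2 c + 2 = 2 - 2 c$)
$-4286 + X{\left(u,f \right)} = -4286 + \left(2 - - \frac{1}{5}\right) = -4286 + \left(2 + \frac{1}{5}\right) = -4286 + \frac{11}{5} = - \frac{21419}{5}$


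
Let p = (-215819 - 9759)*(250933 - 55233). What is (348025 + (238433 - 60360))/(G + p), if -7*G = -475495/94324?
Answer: -347365674264/29147936660237305 ≈ -1.1917e-5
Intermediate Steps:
p = -44145614600 (p = -225578*195700 = -44145614600)
G = 475495/660268 (G = -(-475495)/(7*94324) = -1/7*(-475495/94324) = 475495/660268 ≈ 0.72015)
(348025 + (238433 - 60360))/(G + p) = (348025 + (238433 - 60360))/(475495/660268 - 44145614600) = (348025 + 178073)/(-29147936660237305/660268) = 526098*(-660268/29147936660237305) = -347365674264/29147936660237305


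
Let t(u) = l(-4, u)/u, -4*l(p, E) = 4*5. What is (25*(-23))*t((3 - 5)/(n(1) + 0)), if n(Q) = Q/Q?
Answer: -2875/2 ≈ -1437.5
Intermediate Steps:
l(p, E) = -5
n(Q) = 1
t(u) = -5/u
(25*(-23))*t((3 - 5)/(n(1) + 0)) = (25*(-23))*(-5*(1 + 0)/(3 - 5)) = -(-2875)/((-2/1)) = -(-2875)/((-2*1)) = -(-2875)/(-2) = -(-2875)*(-1)/2 = -575*5/2 = -2875/2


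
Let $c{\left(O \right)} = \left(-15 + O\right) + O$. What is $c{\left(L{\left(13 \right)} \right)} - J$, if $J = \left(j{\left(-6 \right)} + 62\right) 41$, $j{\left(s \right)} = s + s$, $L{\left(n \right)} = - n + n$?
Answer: $-2065$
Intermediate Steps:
$L{\left(n \right)} = 0$
$j{\left(s \right)} = 2 s$
$c{\left(O \right)} = -15 + 2 O$
$J = 2050$ ($J = \left(2 \left(-6\right) + 62\right) 41 = \left(-12 + 62\right) 41 = 50 \cdot 41 = 2050$)
$c{\left(L{\left(13 \right)} \right)} - J = \left(-15 + 2 \cdot 0\right) - 2050 = \left(-15 + 0\right) - 2050 = -15 - 2050 = -2065$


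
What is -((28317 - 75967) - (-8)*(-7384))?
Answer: 106722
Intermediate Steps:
-((28317 - 75967) - (-8)*(-7384)) = -(-47650 - 1*59072) = -(-47650 - 59072) = -1*(-106722) = 106722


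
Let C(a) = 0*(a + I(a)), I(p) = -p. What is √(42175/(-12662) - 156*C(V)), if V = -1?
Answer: 5*I*√21360794/12662 ≈ 1.8251*I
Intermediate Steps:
C(a) = 0 (C(a) = 0*(a - a) = 0*0 = 0)
√(42175/(-12662) - 156*C(V)) = √(42175/(-12662) - 156*0) = √(42175*(-1/12662) + 0) = √(-42175/12662 + 0) = √(-42175/12662) = 5*I*√21360794/12662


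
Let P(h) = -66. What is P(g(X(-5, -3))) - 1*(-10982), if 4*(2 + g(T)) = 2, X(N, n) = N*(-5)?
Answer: 10916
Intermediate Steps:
X(N, n) = -5*N
g(T) = -3/2 (g(T) = -2 + (1/4)*2 = -2 + 1/2 = -3/2)
P(g(X(-5, -3))) - 1*(-10982) = -66 - 1*(-10982) = -66 + 10982 = 10916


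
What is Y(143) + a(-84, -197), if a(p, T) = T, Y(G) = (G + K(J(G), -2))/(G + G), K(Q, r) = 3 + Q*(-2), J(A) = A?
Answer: -28241/143 ≈ -197.49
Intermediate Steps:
K(Q, r) = 3 - 2*Q
Y(G) = (3 - G)/(2*G) (Y(G) = (G + (3 - 2*G))/(G + G) = (3 - G)/((2*G)) = (3 - G)*(1/(2*G)) = (3 - G)/(2*G))
Y(143) + a(-84, -197) = (1/2)*(3 - 1*143)/143 - 197 = (1/2)*(1/143)*(3 - 143) - 197 = (1/2)*(1/143)*(-140) - 197 = -70/143 - 197 = -28241/143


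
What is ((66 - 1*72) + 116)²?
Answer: 12100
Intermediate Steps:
((66 - 1*72) + 116)² = ((66 - 72) + 116)² = (-6 + 116)² = 110² = 12100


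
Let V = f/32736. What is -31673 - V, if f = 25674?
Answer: -15710197/496 ≈ -31674.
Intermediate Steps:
V = 389/496 (V = 25674/32736 = 25674*(1/32736) = 389/496 ≈ 0.78427)
-31673 - V = -31673 - 1*389/496 = -31673 - 389/496 = -15710197/496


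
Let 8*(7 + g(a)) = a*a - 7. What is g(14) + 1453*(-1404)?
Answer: -16319963/8 ≈ -2.0400e+6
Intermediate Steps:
g(a) = -63/8 + a**2/8 (g(a) = -7 + (a*a - 7)/8 = -7 + (a**2 - 7)/8 = -7 + (-7 + a**2)/8 = -7 + (-7/8 + a**2/8) = -63/8 + a**2/8)
g(14) + 1453*(-1404) = (-63/8 + (1/8)*14**2) + 1453*(-1404) = (-63/8 + (1/8)*196) - 2040012 = (-63/8 + 49/2) - 2040012 = 133/8 - 2040012 = -16319963/8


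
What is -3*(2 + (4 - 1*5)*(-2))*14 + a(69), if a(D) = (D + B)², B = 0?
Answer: 4593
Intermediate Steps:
a(D) = D² (a(D) = (D + 0)² = D²)
-3*(2 + (4 - 1*5)*(-2))*14 + a(69) = -3*(2 + (4 - 1*5)*(-2))*14 + 69² = -3*(2 + (4 - 5)*(-2))*14 + 4761 = -3*(2 - 1*(-2))*14 + 4761 = -3*(2 + 2)*14 + 4761 = -3*4*14 + 4761 = -12*14 + 4761 = -168 + 4761 = 4593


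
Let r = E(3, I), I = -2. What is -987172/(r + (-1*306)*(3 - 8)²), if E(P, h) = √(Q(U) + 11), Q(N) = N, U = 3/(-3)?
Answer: 755186580/5852249 + 493586*√10/29261245 ≈ 129.10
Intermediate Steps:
U = -1 (U = 3*(-⅓) = -1)
E(P, h) = √10 (E(P, h) = √(-1 + 11) = √10)
r = √10 ≈ 3.1623
-987172/(r + (-1*306)*(3 - 8)²) = -987172/(√10 + (-1*306)*(3 - 8)²) = -987172/(√10 - 306*(-5)²) = -987172/(√10 - 306*25) = -987172/(√10 - 7650) = -987172/(-7650 + √10)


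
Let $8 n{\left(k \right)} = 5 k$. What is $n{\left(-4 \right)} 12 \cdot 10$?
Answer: $-300$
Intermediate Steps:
$n{\left(k \right)} = \frac{5 k}{8}$
$n{\left(-4 \right)} 12 \cdot 10 = \frac{5}{8} \left(-4\right) 12 \cdot 10 = \left(- \frac{5}{2}\right) 12 \cdot 10 = \left(-30\right) 10 = -300$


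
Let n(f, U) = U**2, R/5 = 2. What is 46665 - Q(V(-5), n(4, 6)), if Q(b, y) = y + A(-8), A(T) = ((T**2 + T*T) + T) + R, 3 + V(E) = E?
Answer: 46499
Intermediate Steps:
R = 10 (R = 5*2 = 10)
V(E) = -3 + E
A(T) = 10 + T + 2*T**2 (A(T) = ((T**2 + T*T) + T) + 10 = ((T**2 + T**2) + T) + 10 = (2*T**2 + T) + 10 = (T + 2*T**2) + 10 = 10 + T + 2*T**2)
Q(b, y) = 130 + y (Q(b, y) = y + (10 - 8 + 2*(-8)**2) = y + (10 - 8 + 2*64) = y + (10 - 8 + 128) = y + 130 = 130 + y)
46665 - Q(V(-5), n(4, 6)) = 46665 - (130 + 6**2) = 46665 - (130 + 36) = 46665 - 1*166 = 46665 - 166 = 46499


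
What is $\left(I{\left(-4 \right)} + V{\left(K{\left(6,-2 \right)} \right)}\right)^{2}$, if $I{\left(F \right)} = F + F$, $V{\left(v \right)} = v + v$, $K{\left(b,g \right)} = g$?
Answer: $144$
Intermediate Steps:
$V{\left(v \right)} = 2 v$
$I{\left(F \right)} = 2 F$
$\left(I{\left(-4 \right)} + V{\left(K{\left(6,-2 \right)} \right)}\right)^{2} = \left(2 \left(-4\right) + 2 \left(-2\right)\right)^{2} = \left(-8 - 4\right)^{2} = \left(-12\right)^{2} = 144$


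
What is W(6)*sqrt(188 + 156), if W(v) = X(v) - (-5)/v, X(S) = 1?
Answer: 11*sqrt(86)/3 ≈ 34.003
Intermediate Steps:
W(v) = 1 + 5/v (W(v) = 1 - (-5)/v = 1 + 5/v)
W(6)*sqrt(188 + 156) = ((5 + 6)/6)*sqrt(188 + 156) = ((1/6)*11)*sqrt(344) = 11*(2*sqrt(86))/6 = 11*sqrt(86)/3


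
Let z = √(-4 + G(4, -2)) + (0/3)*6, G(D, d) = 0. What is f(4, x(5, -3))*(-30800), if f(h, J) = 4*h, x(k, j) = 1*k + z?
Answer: -492800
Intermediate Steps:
z = 2*I (z = √(-4 + 0) + (0/3)*6 = √(-4) + (0*(⅓))*6 = 2*I + 0*6 = 2*I + 0 = 2*I ≈ 2.0*I)
x(k, j) = k + 2*I (x(k, j) = 1*k + 2*I = k + 2*I)
f(4, x(5, -3))*(-30800) = (4*4)*(-30800) = 16*(-30800) = -492800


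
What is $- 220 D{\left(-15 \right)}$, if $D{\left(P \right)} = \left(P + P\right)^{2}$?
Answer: $-198000$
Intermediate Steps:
$D{\left(P \right)} = 4 P^{2}$ ($D{\left(P \right)} = \left(2 P\right)^{2} = 4 P^{2}$)
$- 220 D{\left(-15 \right)} = - 220 \cdot 4 \left(-15\right)^{2} = - 220 \cdot 4 \cdot 225 = \left(-220\right) 900 = -198000$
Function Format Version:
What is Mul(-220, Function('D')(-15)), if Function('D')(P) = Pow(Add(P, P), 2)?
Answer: -198000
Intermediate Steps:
Function('D')(P) = Mul(4, Pow(P, 2)) (Function('D')(P) = Pow(Mul(2, P), 2) = Mul(4, Pow(P, 2)))
Mul(-220, Function('D')(-15)) = Mul(-220, Mul(4, Pow(-15, 2))) = Mul(-220, Mul(4, 225)) = Mul(-220, 900) = -198000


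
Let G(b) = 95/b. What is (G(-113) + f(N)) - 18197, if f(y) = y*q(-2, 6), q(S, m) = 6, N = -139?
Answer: -2150598/113 ≈ -19032.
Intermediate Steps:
f(y) = 6*y (f(y) = y*6 = 6*y)
(G(-113) + f(N)) - 18197 = (95/(-113) + 6*(-139)) - 18197 = (95*(-1/113) - 834) - 18197 = (-95/113 - 834) - 18197 = -94337/113 - 18197 = -2150598/113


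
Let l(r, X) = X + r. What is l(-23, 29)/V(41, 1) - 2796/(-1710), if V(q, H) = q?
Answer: 20816/11685 ≈ 1.7814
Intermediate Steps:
l(-23, 29)/V(41, 1) - 2796/(-1710) = (29 - 23)/41 - 2796/(-1710) = 6*(1/41) - 2796*(-1/1710) = 6/41 + 466/285 = 20816/11685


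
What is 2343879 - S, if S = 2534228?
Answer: -190349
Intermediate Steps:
2343879 - S = 2343879 - 1*2534228 = 2343879 - 2534228 = -190349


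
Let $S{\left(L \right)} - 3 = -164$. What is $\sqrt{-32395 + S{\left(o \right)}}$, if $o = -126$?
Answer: $2 i \sqrt{8139} \approx 180.43 i$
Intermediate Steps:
$S{\left(L \right)} = -161$ ($S{\left(L \right)} = 3 - 164 = -161$)
$\sqrt{-32395 + S{\left(o \right)}} = \sqrt{-32395 - 161} = \sqrt{-32556} = 2 i \sqrt{8139}$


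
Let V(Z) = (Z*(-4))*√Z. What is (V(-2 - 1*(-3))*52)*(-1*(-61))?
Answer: -12688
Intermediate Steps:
V(Z) = -4*Z^(3/2) (V(Z) = (-4*Z)*√Z = -4*Z^(3/2))
(V(-2 - 1*(-3))*52)*(-1*(-61)) = (-4*(-2 - 1*(-3))^(3/2)*52)*(-1*(-61)) = (-4*(-2 + 3)^(3/2)*52)*61 = (-4*1^(3/2)*52)*61 = (-4*1*52)*61 = -4*52*61 = -208*61 = -12688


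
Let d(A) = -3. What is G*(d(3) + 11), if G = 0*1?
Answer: 0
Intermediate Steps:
G = 0
G*(d(3) + 11) = 0*(-3 + 11) = 0*8 = 0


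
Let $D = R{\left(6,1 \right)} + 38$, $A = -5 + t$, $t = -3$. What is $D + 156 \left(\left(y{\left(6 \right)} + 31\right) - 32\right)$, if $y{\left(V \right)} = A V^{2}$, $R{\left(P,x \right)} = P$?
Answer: $-45040$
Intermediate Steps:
$A = -8$ ($A = -5 - 3 = -8$)
$D = 44$ ($D = 6 + 38 = 44$)
$y{\left(V \right)} = - 8 V^{2}$
$D + 156 \left(\left(y{\left(6 \right)} + 31\right) - 32\right) = 44 + 156 \left(\left(- 8 \cdot 6^{2} + 31\right) - 32\right) = 44 + 156 \left(\left(\left(-8\right) 36 + 31\right) - 32\right) = 44 + 156 \left(\left(-288 + 31\right) - 32\right) = 44 + 156 \left(-257 - 32\right) = 44 + 156 \left(-289\right) = 44 - 45084 = -45040$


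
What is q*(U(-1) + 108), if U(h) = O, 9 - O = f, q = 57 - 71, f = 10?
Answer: -1498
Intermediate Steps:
q = -14
O = -1 (O = 9 - 1*10 = 9 - 10 = -1)
U(h) = -1
q*(U(-1) + 108) = -14*(-1 + 108) = -14*107 = -1498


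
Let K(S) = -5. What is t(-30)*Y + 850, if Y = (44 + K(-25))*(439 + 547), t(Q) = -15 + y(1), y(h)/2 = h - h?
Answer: -575960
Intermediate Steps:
y(h) = 0 (y(h) = 2*(h - h) = 2*0 = 0)
t(Q) = -15 (t(Q) = -15 + 0 = -15)
Y = 38454 (Y = (44 - 5)*(439 + 547) = 39*986 = 38454)
t(-30)*Y + 850 = -15*38454 + 850 = -576810 + 850 = -575960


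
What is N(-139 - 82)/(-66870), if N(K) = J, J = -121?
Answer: 121/66870 ≈ 0.0018095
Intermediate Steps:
N(K) = -121
N(-139 - 82)/(-66870) = -121/(-66870) = -121*(-1/66870) = 121/66870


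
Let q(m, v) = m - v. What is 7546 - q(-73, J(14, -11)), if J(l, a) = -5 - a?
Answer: 7625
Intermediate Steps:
7546 - q(-73, J(14, -11)) = 7546 - (-73 - (-5 - 1*(-11))) = 7546 - (-73 - (-5 + 11)) = 7546 - (-73 - 1*6) = 7546 - (-73 - 6) = 7546 - 1*(-79) = 7546 + 79 = 7625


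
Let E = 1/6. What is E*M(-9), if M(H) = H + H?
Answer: -3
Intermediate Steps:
M(H) = 2*H
E = 1/6 ≈ 0.16667
E*M(-9) = (2*(-9))/6 = (1/6)*(-18) = -3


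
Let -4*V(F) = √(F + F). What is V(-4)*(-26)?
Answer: 13*I*√2 ≈ 18.385*I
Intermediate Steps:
V(F) = -√2*√F/4 (V(F) = -√(F + F)/4 = -√2*√F/4)
V(-4)*(-26) = -√2*√(-4)/4*(-26) = -√2*2*I/4*(-26) = -I*√2/2*(-26) = 13*I*√2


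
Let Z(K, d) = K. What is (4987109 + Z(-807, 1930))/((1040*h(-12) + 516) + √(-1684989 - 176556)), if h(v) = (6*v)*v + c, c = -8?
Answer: 4441578424312/793448113081 - 4986302*I*√1861545/793448113081 ≈ 5.5978 - 0.0085743*I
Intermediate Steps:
h(v) = -8 + 6*v² (h(v) = (6*v)*v - 8 = 6*v² - 8 = -8 + 6*v²)
(4987109 + Z(-807, 1930))/((1040*h(-12) + 516) + √(-1684989 - 176556)) = (4987109 - 807)/((1040*(-8 + 6*(-12)²) + 516) + √(-1684989 - 176556)) = 4986302/((1040*(-8 + 6*144) + 516) + √(-1861545)) = 4986302/((1040*(-8 + 864) + 516) + I*√1861545) = 4986302/((1040*856 + 516) + I*√1861545) = 4986302/((890240 + 516) + I*√1861545) = 4986302/(890756 + I*√1861545)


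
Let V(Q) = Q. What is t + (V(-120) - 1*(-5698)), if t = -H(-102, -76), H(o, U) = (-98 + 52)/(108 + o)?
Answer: 16757/3 ≈ 5585.7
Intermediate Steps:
H(o, U) = -46/(108 + o)
t = 23/3 (t = -(-46)/(108 - 102) = -(-46)/6 = -1*(-23/3) = 23/3 ≈ 7.6667)
t + (V(-120) - 1*(-5698)) = 23/3 + (-120 - 1*(-5698)) = 23/3 + (-120 + 5698) = 23/3 + 5578 = 16757/3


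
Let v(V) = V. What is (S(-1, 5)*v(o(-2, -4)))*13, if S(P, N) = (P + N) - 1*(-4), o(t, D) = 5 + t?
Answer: 312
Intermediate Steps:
S(P, N) = 4 + N + P (S(P, N) = (N + P) + 4 = 4 + N + P)
(S(-1, 5)*v(o(-2, -4)))*13 = ((4 + 5 - 1)*(5 - 2))*13 = (8*3)*13 = 24*13 = 312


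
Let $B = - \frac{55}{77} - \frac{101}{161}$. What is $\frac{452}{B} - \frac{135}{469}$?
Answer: $- \frac{8539807}{25326} \approx -337.2$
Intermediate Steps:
$B = - \frac{216}{161}$ ($B = \left(-55\right) \frac{1}{77} - \frac{101}{161} = - \frac{5}{7} - \frac{101}{161} = - \frac{216}{161} \approx -1.3416$)
$\frac{452}{B} - \frac{135}{469} = \frac{452}{- \frac{216}{161}} - \frac{135}{469} = 452 \left(- \frac{161}{216}\right) - \frac{135}{469} = - \frac{18193}{54} - \frac{135}{469} = - \frac{8539807}{25326}$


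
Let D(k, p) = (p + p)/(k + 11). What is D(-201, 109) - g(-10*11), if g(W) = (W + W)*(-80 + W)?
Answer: -3971109/95 ≈ -41801.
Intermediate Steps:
D(k, p) = 2*p/(11 + k) (D(k, p) = (2*p)/(11 + k) = 2*p/(11 + k))
g(W) = 2*W*(-80 + W) (g(W) = (2*W)*(-80 + W) = 2*W*(-80 + W))
D(-201, 109) - g(-10*11) = 2*109/(11 - 201) - 2*(-10*11)*(-80 - 10*11) = 2*109/(-190) - 2*(-110)*(-80 - 110) = 2*109*(-1/190) - 2*(-110)*(-190) = -109/95 - 1*41800 = -109/95 - 41800 = -3971109/95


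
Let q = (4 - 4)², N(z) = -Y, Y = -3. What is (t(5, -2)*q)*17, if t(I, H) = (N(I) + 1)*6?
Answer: 0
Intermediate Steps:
N(z) = 3 (N(z) = -1*(-3) = 3)
q = 0 (q = 0² = 0)
t(I, H) = 24 (t(I, H) = (3 + 1)*6 = 4*6 = 24)
(t(5, -2)*q)*17 = (24*0)*17 = 0*17 = 0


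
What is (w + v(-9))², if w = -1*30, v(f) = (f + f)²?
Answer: 86436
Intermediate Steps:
v(f) = 4*f² (v(f) = (2*f)² = 4*f²)
w = -30
(w + v(-9))² = (-30 + 4*(-9)²)² = (-30 + 4*81)² = (-30 + 324)² = 294² = 86436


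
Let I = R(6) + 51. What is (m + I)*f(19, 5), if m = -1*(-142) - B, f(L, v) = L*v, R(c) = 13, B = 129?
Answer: 7315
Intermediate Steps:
I = 64 (I = 13 + 51 = 64)
m = 13 (m = -1*(-142) - 1*129 = 142 - 129 = 13)
(m + I)*f(19, 5) = (13 + 64)*(19*5) = 77*95 = 7315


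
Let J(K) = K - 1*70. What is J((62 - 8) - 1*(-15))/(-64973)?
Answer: 1/64973 ≈ 1.5391e-5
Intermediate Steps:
J(K) = -70 + K (J(K) = K - 70 = -70 + K)
J((62 - 8) - 1*(-15))/(-64973) = (-70 + ((62 - 8) - 1*(-15)))/(-64973) = (-70 + (54 + 15))*(-1/64973) = (-70 + 69)*(-1/64973) = -1*(-1/64973) = 1/64973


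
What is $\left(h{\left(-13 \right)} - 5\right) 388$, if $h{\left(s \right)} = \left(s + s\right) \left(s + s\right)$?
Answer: $260348$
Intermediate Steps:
$h{\left(s \right)} = 4 s^{2}$ ($h{\left(s \right)} = 2 s 2 s = 4 s^{2}$)
$\left(h{\left(-13 \right)} - 5\right) 388 = \left(4 \left(-13\right)^{2} - 5\right) 388 = \left(4 \cdot 169 - 5\right) 388 = \left(676 - 5\right) 388 = 671 \cdot 388 = 260348$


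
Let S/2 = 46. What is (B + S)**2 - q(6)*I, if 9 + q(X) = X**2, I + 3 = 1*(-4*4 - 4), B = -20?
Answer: 5805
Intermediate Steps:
S = 92 (S = 2*46 = 92)
I = -23 (I = -3 + 1*(-4*4 - 4) = -3 + 1*(-16 - 4) = -3 + 1*(-20) = -3 - 20 = -23)
q(X) = -9 + X**2
(B + S)**2 - q(6)*I = (-20 + 92)**2 - (-9 + 6**2)*(-23) = 72**2 - (-9 + 36)*(-23) = 5184 - 27*(-23) = 5184 - 1*(-621) = 5184 + 621 = 5805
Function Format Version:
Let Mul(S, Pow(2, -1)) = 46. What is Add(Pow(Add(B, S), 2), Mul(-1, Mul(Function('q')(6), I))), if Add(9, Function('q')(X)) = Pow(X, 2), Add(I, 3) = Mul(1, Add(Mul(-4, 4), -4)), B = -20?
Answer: 5805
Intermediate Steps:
S = 92 (S = Mul(2, 46) = 92)
I = -23 (I = Add(-3, Mul(1, Add(Mul(-4, 4), -4))) = Add(-3, Mul(1, Add(-16, -4))) = Add(-3, Mul(1, -20)) = Add(-3, -20) = -23)
Function('q')(X) = Add(-9, Pow(X, 2))
Add(Pow(Add(B, S), 2), Mul(-1, Mul(Function('q')(6), I))) = Add(Pow(Add(-20, 92), 2), Mul(-1, Mul(Add(-9, Pow(6, 2)), -23))) = Add(Pow(72, 2), Mul(-1, Mul(Add(-9, 36), -23))) = Add(5184, Mul(-1, Mul(27, -23))) = Add(5184, Mul(-1, -621)) = Add(5184, 621) = 5805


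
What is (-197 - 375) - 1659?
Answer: -2231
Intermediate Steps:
(-197 - 375) - 1659 = -572 - 1659 = -2231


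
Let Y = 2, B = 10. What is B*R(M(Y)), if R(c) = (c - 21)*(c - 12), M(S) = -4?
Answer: 4000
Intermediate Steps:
R(c) = (-21 + c)*(-12 + c)
B*R(M(Y)) = 10*(252 + (-4)**2 - 33*(-4)) = 10*(252 + 16 + 132) = 10*400 = 4000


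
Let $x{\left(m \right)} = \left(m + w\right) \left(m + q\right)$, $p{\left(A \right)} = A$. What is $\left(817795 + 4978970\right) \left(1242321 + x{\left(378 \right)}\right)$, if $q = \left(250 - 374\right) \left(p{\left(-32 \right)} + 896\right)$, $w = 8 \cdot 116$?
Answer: $-801018012566655$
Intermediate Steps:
$w = 928$
$q = -107136$ ($q = \left(250 - 374\right) \left(-32 + 896\right) = \left(-124\right) 864 = -107136$)
$x{\left(m \right)} = \left(-107136 + m\right) \left(928 + m\right)$ ($x{\left(m \right)} = \left(m + 928\right) \left(m - 107136\right) = \left(928 + m\right) \left(-107136 + m\right) = \left(-107136 + m\right) \left(928 + m\right)$)
$\left(817795 + 4978970\right) \left(1242321 + x{\left(378 \right)}\right) = \left(817795 + 4978970\right) \left(1242321 - \left(139568832 - 142884\right)\right) = 5796765 \left(1242321 - 139425948\right) = 5796765 \left(-138183627\right) = -801018012566655$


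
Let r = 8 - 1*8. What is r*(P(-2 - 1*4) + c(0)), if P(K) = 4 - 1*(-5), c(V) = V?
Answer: 0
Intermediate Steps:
r = 0 (r = 8 - 8 = 0)
P(K) = 9 (P(K) = 4 + 5 = 9)
r*(P(-2 - 1*4) + c(0)) = 0*(9 + 0) = 0*9 = 0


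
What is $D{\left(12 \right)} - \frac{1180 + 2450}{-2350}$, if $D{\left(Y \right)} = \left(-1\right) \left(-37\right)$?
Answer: $\frac{9058}{235} \approx 38.545$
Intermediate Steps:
$D{\left(Y \right)} = 37$
$D{\left(12 \right)} - \frac{1180 + 2450}{-2350} = 37 - \frac{1180 + 2450}{-2350} = 37 - 3630 \left(- \frac{1}{2350}\right) = 37 - - \frac{363}{235} = 37 + \frac{363}{235} = \frac{9058}{235}$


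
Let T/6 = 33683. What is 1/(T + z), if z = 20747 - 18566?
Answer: 1/204279 ≈ 4.8953e-6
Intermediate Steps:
z = 2181
T = 202098 (T = 6*33683 = 202098)
1/(T + z) = 1/(202098 + 2181) = 1/204279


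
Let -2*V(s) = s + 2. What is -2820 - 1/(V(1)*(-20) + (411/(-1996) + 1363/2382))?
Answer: -203572122696/72187853 ≈ -2820.0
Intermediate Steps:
V(s) = -1 - s/2 (V(s) = -(s + 2)/2 = -(2 + s)/2 = -1 - s/2)
-2820 - 1/(V(1)*(-20) + (411/(-1996) + 1363/2382)) = -2820 - 1/((-1 - ½*1)*(-20) + (411/(-1996) + 1363/2382)) = -2820 - 1/((-1 - ½)*(-20) + (411*(-1/1996) + 1363*(1/2382))) = -2820 - 1/(-3/2*(-20) + (-411/1996 + 1363/2382)) = -2820 - 1/(30 + 870773/2377236) = -2820 - 1/72187853/2377236 = -2820 - 1*2377236/72187853 = -2820 - 2377236/72187853 = -203572122696/72187853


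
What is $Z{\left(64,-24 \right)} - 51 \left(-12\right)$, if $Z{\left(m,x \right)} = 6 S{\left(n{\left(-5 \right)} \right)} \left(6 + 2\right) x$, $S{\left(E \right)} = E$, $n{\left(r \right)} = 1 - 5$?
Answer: $5220$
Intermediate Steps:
$n{\left(r \right)} = -4$
$Z{\left(m,x \right)} = - 192 x$ ($Z{\left(m,x \right)} = 6 \left(-4\right) \left(6 + 2\right) x = - 24 \cdot 8 x = - 192 x$)
$Z{\left(64,-24 \right)} - 51 \left(-12\right) = \left(-192\right) \left(-24\right) - 51 \left(-12\right) = 4608 - -612 = 4608 + 612 = 5220$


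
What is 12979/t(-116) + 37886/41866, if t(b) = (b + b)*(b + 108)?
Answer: 306847615/38851648 ≈ 7.8979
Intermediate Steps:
t(b) = 2*b*(108 + b) (t(b) = (2*b)*(108 + b) = 2*b*(108 + b))
12979/t(-116) + 37886/41866 = 12979/((2*(-116)*(108 - 116))) + 37886/41866 = 12979/((2*(-116)*(-8))) + 37886*(1/41866) = 12979/1856 + 18943/20933 = 306847615/38851648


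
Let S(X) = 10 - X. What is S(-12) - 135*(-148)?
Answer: 20002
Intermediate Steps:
S(-12) - 135*(-148) = (10 - 1*(-12)) - 135*(-148) = (10 + 12) + 19980 = 22 + 19980 = 20002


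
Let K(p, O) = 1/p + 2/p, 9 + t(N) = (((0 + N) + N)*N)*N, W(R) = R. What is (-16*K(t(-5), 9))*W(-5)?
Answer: -240/259 ≈ -0.92664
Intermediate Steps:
t(N) = -9 + 2*N³ (t(N) = -9 + (((0 + N) + N)*N)*N = -9 + ((N + N)*N)*N = -9 + ((2*N)*N)*N = -9 + (2*N²)*N = -9 + 2*N³)
K(p, O) = 3/p (K(p, O) = 1/p + 2/p = 3/p)
(-16*K(t(-5), 9))*W(-5) = -48/(-9 + 2*(-5)³)*(-5) = -48/(-9 + 2*(-125))*(-5) = -48/(-9 - 250)*(-5) = -48/(-259)*(-5) = -48*(-1)/259*(-5) = -16*(-3/259)*(-5) = (48/259)*(-5) = -240/259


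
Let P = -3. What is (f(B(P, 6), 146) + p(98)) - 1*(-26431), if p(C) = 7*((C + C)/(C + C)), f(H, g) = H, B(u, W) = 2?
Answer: 26440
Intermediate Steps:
p(C) = 7 (p(C) = 7*((2*C)/((2*C))) = 7*((2*C)*(1/(2*C))) = 7*1 = 7)
(f(B(P, 6), 146) + p(98)) - 1*(-26431) = (2 + 7) - 1*(-26431) = 9 + 26431 = 26440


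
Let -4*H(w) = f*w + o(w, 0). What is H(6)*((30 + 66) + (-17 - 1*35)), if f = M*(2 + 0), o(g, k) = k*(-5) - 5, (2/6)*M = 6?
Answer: -2321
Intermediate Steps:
M = 18 (M = 3*6 = 18)
o(g, k) = -5 - 5*k (o(g, k) = -5*k - 5 = -5 - 5*k)
f = 36 (f = 18*(2 + 0) = 18*2 = 36)
H(w) = 5/4 - 9*w (H(w) = -(36*w + (-5 - 5*0))/4 = -(36*w + (-5 + 0))/4 = -(36*w - 5)/4 = -(-5 + 36*w)/4 = 5/4 - 9*w)
H(6)*((30 + 66) + (-17 - 1*35)) = (5/4 - 9*6)*((30 + 66) + (-17 - 1*35)) = (5/4 - 54)*(96 + (-17 - 35)) = -211*(96 - 52)/4 = -211/4*44 = -2321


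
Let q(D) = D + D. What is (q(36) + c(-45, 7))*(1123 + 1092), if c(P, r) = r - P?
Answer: 274660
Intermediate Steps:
q(D) = 2*D
(q(36) + c(-45, 7))*(1123 + 1092) = (2*36 + (7 - 1*(-45)))*(1123 + 1092) = (72 + (7 + 45))*2215 = (72 + 52)*2215 = 124*2215 = 274660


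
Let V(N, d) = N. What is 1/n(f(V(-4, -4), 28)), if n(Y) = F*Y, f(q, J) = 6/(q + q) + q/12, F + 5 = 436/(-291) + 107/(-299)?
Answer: 40158/298273 ≈ 0.13463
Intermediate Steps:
F = -596546/87009 (F = -5 + (436/(-291) + 107/(-299)) = -5 + (436*(-1/291) + 107*(-1/299)) = -5 + (-436/291 - 107/299) = -5 - 161501/87009 = -596546/87009 ≈ -6.8561)
f(q, J) = 3/q + q/12 (f(q, J) = 6/((2*q)) + q*(1/12) = 6*(1/(2*q)) + q/12 = 3/q + q/12)
n(Y) = -596546*Y/87009
1/n(f(V(-4, -4), 28)) = 1/(-596546*(3/(-4) + (1/12)*(-4))/87009) = 1/(-596546*(3*(-¼) - ⅓)/87009) = 1/(-596546*(-¾ - ⅓)/87009) = 1/(-596546/87009*(-13/12)) = 1/(298273/40158) = 40158/298273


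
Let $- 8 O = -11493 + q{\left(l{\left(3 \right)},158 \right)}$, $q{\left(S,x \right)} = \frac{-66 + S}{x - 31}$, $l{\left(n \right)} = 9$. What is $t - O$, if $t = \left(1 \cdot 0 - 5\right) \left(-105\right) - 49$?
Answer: $- \frac{244013}{254} \approx -960.68$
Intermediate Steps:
$q{\left(S,x \right)} = \frac{-66 + S}{-31 + x}$
$O = \frac{364917}{254}$ ($O = - \frac{-11493 + \frac{-66 + 9}{-31 + 158}}{8} = - \frac{-11493 + \frac{1}{127} \left(-57\right)}{8} = - \frac{-11493 - \frac{57}{127}}{8} = \left(- \frac{1}{8}\right) \left(- \frac{1459668}{127}\right) = \frac{364917}{254} \approx 1436.7$)
$t = 476$ ($t = \left(0 - 5\right) \left(-105\right) - 49 = \left(-5\right) \left(-105\right) - 49 = 525 - 49 = 476$)
$t - O = 476 - \frac{364917}{254} = - \frac{244013}{254}$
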